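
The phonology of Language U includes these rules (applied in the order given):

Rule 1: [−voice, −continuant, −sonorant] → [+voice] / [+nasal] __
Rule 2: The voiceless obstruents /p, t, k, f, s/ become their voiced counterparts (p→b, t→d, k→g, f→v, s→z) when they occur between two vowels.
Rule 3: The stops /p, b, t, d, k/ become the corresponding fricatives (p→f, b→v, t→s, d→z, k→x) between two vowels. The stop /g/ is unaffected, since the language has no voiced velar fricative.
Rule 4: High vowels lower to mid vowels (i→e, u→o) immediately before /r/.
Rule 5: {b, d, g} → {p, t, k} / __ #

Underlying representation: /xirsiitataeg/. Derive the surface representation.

xersiizazaek

Rule 1 (post-nasal voicing): no segment meets the environment; /xirsiitataeg/ is unchanged.
Rule 2 (intervocalic voicing): /t/ is a voiceless obstruent between vowels /i/ and /a/, so it voices to [d]. /t/ is a voiceless obstruent between vowels /a/ and /a/, so it voices to [d]. /xirsiitataeg/ → xirsiidadaeg.
Rule 3 (intervocalic spirantization): /d/ is a stop between vowels /i/ and /a/, so it spirantizes to the fricative [z]. /d/ is a stop between vowels /a/ and /a/, so it spirantizes to the fricative [z]. /xirsiidadaeg/ → xirsiizazaeg.
Rule 4 (pre-rhotic lowering): /i/ is a high vowel immediately before /r/, so it lowers to [e]. /xirsiizazaeg/ → xersiizazaeg.
Rule 5 (final devoicing): /g/ is a voiced stop in word-final position, so it devoices to [k]. /xersiizazaeg/ → xersiizazaek.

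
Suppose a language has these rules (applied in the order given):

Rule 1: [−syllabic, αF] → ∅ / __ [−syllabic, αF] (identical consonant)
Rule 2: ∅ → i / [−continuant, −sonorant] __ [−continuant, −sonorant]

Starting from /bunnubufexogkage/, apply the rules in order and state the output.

Rule 1 (degemination): /nn/ is a geminate; the first /n/ deletes. /bunnubufexogkage/ → bunubufexogkage.
Rule 2 (stop-cluster i-epenthesis): /g/ and /k/ form a stop–stop cluster, so [i] is inserted between them. /bunubufexogkage/ → bunubufexogikage.

bunubufexogikage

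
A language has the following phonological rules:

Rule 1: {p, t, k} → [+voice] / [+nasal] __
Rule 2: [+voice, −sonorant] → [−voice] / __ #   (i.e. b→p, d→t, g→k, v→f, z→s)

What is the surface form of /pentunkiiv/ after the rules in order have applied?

Rule 1 (post-nasal voicing): /t/ is a voiceless stop immediately after the nasal /n/, so it voices to [d]. /k/ is a voiceless stop immediately after the nasal /n/, so it voices to [g]. /pentunkiiv/ → pendungiiv.
Rule 2 (final devoicing): /v/ is a voiced obstruent in word-final position, so it devoices to [f]. /pendungiiv/ → pendungiif.

pendungiif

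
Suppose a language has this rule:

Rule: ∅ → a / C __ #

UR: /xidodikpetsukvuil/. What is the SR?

the form ends in the consonant /l/, so [a] is inserted word-finally.
Surface form: [xidodikpetsukvuila].

xidodikpetsukvuila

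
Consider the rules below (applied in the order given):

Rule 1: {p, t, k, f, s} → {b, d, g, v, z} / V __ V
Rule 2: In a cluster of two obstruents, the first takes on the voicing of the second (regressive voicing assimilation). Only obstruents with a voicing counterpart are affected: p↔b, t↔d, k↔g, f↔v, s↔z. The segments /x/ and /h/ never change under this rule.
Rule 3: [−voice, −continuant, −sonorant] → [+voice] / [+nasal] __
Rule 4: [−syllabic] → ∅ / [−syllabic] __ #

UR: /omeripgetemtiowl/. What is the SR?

Rule 1 (intervocalic voicing): /t/ is a voiceless obstruent between vowels /e/ and /e/, so it voices to [d]. /omeripgetemtiowl/ → omeripgedemtiowl.
Rule 2 (regressive voicing assimilation): /p/ precedes the voiced obstruent /g/, so it voices to [b] by assimilation. /omeripgedemtiowl/ → omeribgedemtiowl.
Rule 3 (post-nasal voicing): /t/ is a voiceless stop immediately after the nasal /m/, so it voices to [d]. /omeribgedemtiowl/ → omeribgedemdiowl.
Rule 4 (final cluster simplification): /l/ is the second consonant of a word-final cluster /wl/, so it deletes. /omeribgedemdiowl/ → omeribgedemdiow.

omeribgedemdiow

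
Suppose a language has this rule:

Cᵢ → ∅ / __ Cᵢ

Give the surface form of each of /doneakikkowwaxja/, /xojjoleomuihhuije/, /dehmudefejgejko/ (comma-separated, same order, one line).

/doneakikkowwaxja/: /kk/ is a geminate; the first /k/ deletes. /ww/ is a geminate; the first /w/ deletes. → [doneakikowaxja].
/xojjoleomuihhuije/: /jj/ is a geminate; the first /j/ deletes. /hh/ is a geminate; the first /h/ deletes. → [xojoleomuihuije].
/dehmudefejgejko/: the rule's environment is not met; surfaces unchanged as [dehmudefejgejko].

doneakikowaxja, xojoleomuihuije, dehmudefejgejko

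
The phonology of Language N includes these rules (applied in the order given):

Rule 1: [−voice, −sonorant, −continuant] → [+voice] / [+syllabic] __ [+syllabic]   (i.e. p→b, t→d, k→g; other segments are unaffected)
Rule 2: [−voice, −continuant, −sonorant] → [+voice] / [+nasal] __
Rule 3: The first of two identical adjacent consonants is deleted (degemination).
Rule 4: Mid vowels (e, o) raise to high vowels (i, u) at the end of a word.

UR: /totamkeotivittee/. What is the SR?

Rule 1 (intervocalic voicing): /t/ is a voiceless stop between vowels /o/ and /a/, so it voices to [d]. /t/ is a voiceless stop between vowels /o/ and /i/, so it voices to [d]. /totamkeotivittee/ → todamkeodivittee.
Rule 2 (post-nasal voicing): /k/ is a voiceless stop immediately after the nasal /m/, so it voices to [g]. /todamkeodivittee/ → todamgeodivittee.
Rule 3 (degemination): /tt/ is a geminate; the first /t/ deletes. /todamgeodivittee/ → todamgeodivitee.
Rule 4 (final vowel raising): /e/ is a mid vowel in word-final position, so it raises to [i]. /todamgeodivitee/ → todamgeodivitei.

todamgeodivitei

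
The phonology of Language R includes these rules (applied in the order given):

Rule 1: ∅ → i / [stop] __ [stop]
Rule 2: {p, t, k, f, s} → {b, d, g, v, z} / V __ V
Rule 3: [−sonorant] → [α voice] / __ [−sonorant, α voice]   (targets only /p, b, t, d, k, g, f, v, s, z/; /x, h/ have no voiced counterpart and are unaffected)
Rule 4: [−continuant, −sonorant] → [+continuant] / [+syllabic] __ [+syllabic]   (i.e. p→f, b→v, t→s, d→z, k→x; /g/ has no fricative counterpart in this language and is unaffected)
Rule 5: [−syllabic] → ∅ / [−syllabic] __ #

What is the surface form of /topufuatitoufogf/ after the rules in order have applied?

tovuvuazizouvok

Rule 1 (stop-cluster i-epenthesis): no segment meets the environment; /topufuatitoufogf/ is unchanged.
Rule 2 (intervocalic voicing): /p/ is a voiceless obstruent between vowels /o/ and /u/, so it voices to [b]. /f/ is a voiceless obstruent between vowels /u/ and /u/, so it voices to [v]. /t/ is a voiceless obstruent between vowels /a/ and /i/, so it voices to [d]. /t/ is a voiceless obstruent between vowels /i/ and /o/, so it voices to [d]. /f/ is a voiceless obstruent between vowels /u/ and /o/, so it voices to [v]. /topufuatitoufogf/ → tobuvuadidouvogf.
Rule 3 (regressive voicing assimilation): /g/ precedes the voiceless obstruent /f/, so it devoices to [k] by assimilation. /tobuvuadidouvogf/ → tobuvuadidouvokf.
Rule 4 (intervocalic spirantization): /b/ is a stop between vowels /o/ and /u/, so it spirantizes to the fricative [v]. /d/ is a stop between vowels /a/ and /i/, so it spirantizes to the fricative [z]. /d/ is a stop between vowels /i/ and /o/, so it spirantizes to the fricative [z]. /tobuvuadidouvokf/ → tovuvuazizouvokf.
Rule 5 (final cluster simplification): /f/ is the second consonant of a word-final cluster /kf/, so it deletes. /tovuvuazizouvokf/ → tovuvuazizouvok.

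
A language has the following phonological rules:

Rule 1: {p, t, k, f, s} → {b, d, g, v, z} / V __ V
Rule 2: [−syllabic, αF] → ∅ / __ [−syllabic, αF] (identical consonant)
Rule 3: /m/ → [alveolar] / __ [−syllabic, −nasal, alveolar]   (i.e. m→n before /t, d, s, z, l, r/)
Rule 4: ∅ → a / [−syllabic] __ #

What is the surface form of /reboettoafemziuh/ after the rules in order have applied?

reboetoavenziuha

Rule 1 (intervocalic voicing): /f/ is a voiceless obstruent between vowels /a/ and /e/, so it voices to [v]. /reboettoafemziuh/ → reboettoavemziuh.
Rule 2 (degemination): /tt/ is a geminate; the first /t/ deletes. /reboettoavemziuh/ → reboetoavemziuh.
Rule 3 (nasal place assimilation): /m/ precedes the alveolar consonant /z/, so it assimilates in place to [n]. /reboetoavemziuh/ → reboetoavenziuh.
Rule 4 (final a-epenthesis): the form ends in the consonant /h/, so [a] is inserted word-finally. /reboetoavenziuh/ → reboetoavenziuha.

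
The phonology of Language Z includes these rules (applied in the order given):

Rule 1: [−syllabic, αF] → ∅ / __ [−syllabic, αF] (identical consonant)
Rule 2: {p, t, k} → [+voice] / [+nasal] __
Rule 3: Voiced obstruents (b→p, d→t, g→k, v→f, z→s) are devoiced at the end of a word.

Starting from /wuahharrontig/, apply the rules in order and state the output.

Rule 1 (degemination): /hh/ is a geminate; the first /h/ deletes. /rr/ is a geminate; the first /r/ deletes. /wuahharrontig/ → wuaharontig.
Rule 2 (post-nasal voicing): /t/ is a voiceless stop immediately after the nasal /n/, so it voices to [d]. /wuaharontig/ → wuaharondig.
Rule 3 (final devoicing): /g/ is a voiced obstruent in word-final position, so it devoices to [k]. /wuaharondig/ → wuaharondik.

wuaharondik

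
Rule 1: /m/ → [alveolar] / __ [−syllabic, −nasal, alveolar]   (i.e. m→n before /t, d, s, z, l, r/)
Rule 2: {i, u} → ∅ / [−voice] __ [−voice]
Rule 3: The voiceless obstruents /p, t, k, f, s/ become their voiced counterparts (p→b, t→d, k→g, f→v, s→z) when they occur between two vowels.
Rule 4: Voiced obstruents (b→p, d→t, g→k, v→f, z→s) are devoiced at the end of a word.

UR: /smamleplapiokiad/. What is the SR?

smanleplabiogiat

Rule 1 (nasal place assimilation): /m/ precedes the alveolar consonant /l/, so it assimilates in place to [n]. /smamleplapiokiad/ → smanleplapiokiad.
Rule 2 (high vowel syncope): no segment meets the environment; /smanleplapiokiad/ is unchanged.
Rule 3 (intervocalic voicing): /p/ is a voiceless obstruent between vowels /a/ and /i/, so it voices to [b]. /k/ is a voiceless obstruent between vowels /o/ and /i/, so it voices to [g]. /smanleplapiokiad/ → smanleplabiogiad.
Rule 4 (final devoicing): /d/ is a voiced obstruent in word-final position, so it devoices to [t]. /smanleplabiogiad/ → smanleplabiogiat.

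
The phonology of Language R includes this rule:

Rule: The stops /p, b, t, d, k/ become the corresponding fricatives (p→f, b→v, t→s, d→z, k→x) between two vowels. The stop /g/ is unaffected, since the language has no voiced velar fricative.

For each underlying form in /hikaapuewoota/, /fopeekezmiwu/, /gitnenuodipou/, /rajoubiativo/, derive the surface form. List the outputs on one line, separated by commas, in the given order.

hixaafuewoosa, fofeexezmiwu, gitnenuozifou, rajouviasivo

/hikaapuewoota/: /k/ is a stop between vowels /i/ and /a/, so it spirantizes to the fricative [x]. /p/ is a stop between vowels /a/ and /u/, so it spirantizes to the fricative [f]. /t/ is a stop between vowels /o/ and /a/, so it spirantizes to the fricative [s]. → [hixaafuewoosa].
/fopeekezmiwu/: /p/ is a stop between vowels /o/ and /e/, so it spirantizes to the fricative [f]. /k/ is a stop between vowels /e/ and /e/, so it spirantizes to the fricative [x]. → [fofeexezmiwu].
/gitnenuodipou/: /d/ is a stop between vowels /o/ and /i/, so it spirantizes to the fricative [z]. /p/ is a stop between vowels /i/ and /o/, so it spirantizes to the fricative [f]. → [gitnenuozifou].
/rajoubiativo/: /b/ is a stop between vowels /u/ and /i/, so it spirantizes to the fricative [v]. /t/ is a stop between vowels /a/ and /i/, so it spirantizes to the fricative [s]. → [rajouviasivo].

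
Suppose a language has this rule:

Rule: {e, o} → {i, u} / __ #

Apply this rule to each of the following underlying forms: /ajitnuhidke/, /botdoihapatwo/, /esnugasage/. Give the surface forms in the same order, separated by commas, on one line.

/ajitnuhidke/: /e/ is a mid vowel in word-final position, so it raises to [i]. → [ajitnuhidki].
/botdoihapatwo/: /o/ is a mid vowel in word-final position, so it raises to [u]. → [botdoihapatwu].
/esnugasage/: /e/ is a mid vowel in word-final position, so it raises to [i]. → [esnugasagi].

ajitnuhidki, botdoihapatwu, esnugasagi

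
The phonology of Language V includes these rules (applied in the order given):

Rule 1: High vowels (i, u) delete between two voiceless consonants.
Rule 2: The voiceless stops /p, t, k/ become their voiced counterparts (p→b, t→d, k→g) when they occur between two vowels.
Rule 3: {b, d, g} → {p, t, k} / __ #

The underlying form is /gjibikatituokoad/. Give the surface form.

Rule 1 (high vowel syncope): /i/ is a high vowel flanked by voiceless consonants /t/ and /t/, so it deletes. /gjibikatituokoad/ → gjibikattuokoad.
Rule 2 (intervocalic voicing): /k/ is a voiceless stop between vowels /i/ and /a/, so it voices to [g]. /k/ is a voiceless stop between vowels /o/ and /o/, so it voices to [g]. /gjibikattuokoad/ → gjibigattuogoad.
Rule 3 (final devoicing): /d/ is a voiced stop in word-final position, so it devoices to [t]. /gjibigattuogoad/ → gjibigattuogoat.

gjibigattuogoat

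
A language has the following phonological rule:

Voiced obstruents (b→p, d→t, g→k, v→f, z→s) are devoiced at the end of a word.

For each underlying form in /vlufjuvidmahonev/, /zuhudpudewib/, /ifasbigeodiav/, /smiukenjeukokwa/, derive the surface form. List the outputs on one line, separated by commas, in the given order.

vlufjuvidmahonef, zuhudpudewip, ifasbigeodiaf, smiukenjeukokwa

/vlufjuvidmahonev/: /v/ is a voiced obstruent in word-final position, so it devoices to [f]. → [vlufjuvidmahonef].
/zuhudpudewib/: /b/ is a voiced obstruent in word-final position, so it devoices to [p]. → [zuhudpudewip].
/ifasbigeodiav/: /v/ is a voiced obstruent in word-final position, so it devoices to [f]. → [ifasbigeodiaf].
/smiukenjeukokwa/: the rule's environment is not met; surfaces unchanged as [smiukenjeukokwa].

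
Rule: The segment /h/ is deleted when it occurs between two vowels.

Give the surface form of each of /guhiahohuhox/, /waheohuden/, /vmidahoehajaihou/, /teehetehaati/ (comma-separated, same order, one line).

guiaouox, waeouden, vmidaoeajaiou, teeeteaati

/guhiahohuhox/: /h/ occurs between vowels /u/ and /i/, so it deletes. /h/ occurs between vowels /a/ and /o/, so it deletes. /h/ occurs between vowels /o/ and /u/, so it deletes. /h/ occurs between vowels /u/ and /o/, so it deletes. → [guiaouox].
/waheohuden/: /h/ occurs between vowels /a/ and /e/, so it deletes. /h/ occurs between vowels /o/ and /u/, so it deletes. → [waeouden].
/vmidahoehajaihou/: /h/ occurs between vowels /a/ and /o/, so it deletes. /h/ occurs between vowels /e/ and /a/, so it deletes. /h/ occurs between vowels /i/ and /o/, so it deletes. → [vmidaoeajaiou].
/teehetehaati/: /h/ occurs between vowels /e/ and /e/, so it deletes. /h/ occurs between vowels /e/ and /a/, so it deletes. → [teeeteaati].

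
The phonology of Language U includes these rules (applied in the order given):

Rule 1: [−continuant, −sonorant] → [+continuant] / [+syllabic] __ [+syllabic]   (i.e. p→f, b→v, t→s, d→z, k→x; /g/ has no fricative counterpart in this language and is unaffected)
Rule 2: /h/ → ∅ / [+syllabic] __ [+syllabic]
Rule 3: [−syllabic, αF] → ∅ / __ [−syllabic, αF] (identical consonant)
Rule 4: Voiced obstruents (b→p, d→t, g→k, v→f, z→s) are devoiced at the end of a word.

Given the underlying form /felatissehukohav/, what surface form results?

Rule 1 (intervocalic spirantization): /t/ is a stop between vowels /a/ and /i/, so it spirantizes to the fricative [s]. /k/ is a stop between vowels /u/ and /o/, so it spirantizes to the fricative [x]. /felatissehukohav/ → felasissehuxohav.
Rule 2 (intervocalic h-deletion): /h/ occurs between vowels /e/ and /u/, so it deletes. /h/ occurs between vowels /o/ and /a/, so it deletes. /felasissehuxohav/ → felasisseuxoav.
Rule 3 (degemination): /ss/ is a geminate; the first /s/ deletes. /felasisseuxoav/ → felasiseuxoav.
Rule 4 (final devoicing): /v/ is a voiced obstruent in word-final position, so it devoices to [f]. /felasiseuxoav/ → felasiseuxoaf.

felasiseuxoaf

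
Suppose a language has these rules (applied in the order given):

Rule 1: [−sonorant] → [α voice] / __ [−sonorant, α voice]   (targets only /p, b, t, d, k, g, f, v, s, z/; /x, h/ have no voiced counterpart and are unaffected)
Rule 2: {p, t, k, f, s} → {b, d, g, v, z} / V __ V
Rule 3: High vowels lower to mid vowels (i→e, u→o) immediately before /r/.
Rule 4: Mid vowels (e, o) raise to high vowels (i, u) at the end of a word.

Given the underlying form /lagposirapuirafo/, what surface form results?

Rule 1 (regressive voicing assimilation): /g/ precedes the voiceless obstruent /p/, so it devoices to [k] by assimilation. /lagposirapuirafo/ → lakposirapuirafo.
Rule 2 (intervocalic voicing): /s/ is a voiceless obstruent between vowels /o/ and /i/, so it voices to [z]. /p/ is a voiceless obstruent between vowels /a/ and /u/, so it voices to [b]. /f/ is a voiceless obstruent between vowels /a/ and /o/, so it voices to [v]. /lakposirapuirafo/ → lakpozirabuiravo.
Rule 3 (pre-rhotic lowering): /i/ is a high vowel immediately before /r/, so it lowers to [e]. /i/ is a high vowel immediately before /r/, so it lowers to [e]. /lakpozirabuiravo/ → lakpozerabueravo.
Rule 4 (final vowel raising): /o/ is a mid vowel in word-final position, so it raises to [u]. /lakpozerabueravo/ → lakpozerabueravu.

lakpozerabueravu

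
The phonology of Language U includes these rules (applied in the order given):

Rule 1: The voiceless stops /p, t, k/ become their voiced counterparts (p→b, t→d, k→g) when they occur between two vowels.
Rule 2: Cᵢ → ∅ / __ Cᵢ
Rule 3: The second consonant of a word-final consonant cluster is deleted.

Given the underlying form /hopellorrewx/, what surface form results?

hobelorew

Rule 1 (intervocalic voicing): /p/ is a voiceless stop between vowels /o/ and /e/, so it voices to [b]. /hopellorrewx/ → hobellorrewx.
Rule 2 (degemination): /ll/ is a geminate; the first /l/ deletes. /rr/ is a geminate; the first /r/ deletes. /hobellorrewx/ → hobelorewx.
Rule 3 (final cluster simplification): /x/ is the second consonant of a word-final cluster /wx/, so it deletes. /hobelorewx/ → hobelorew.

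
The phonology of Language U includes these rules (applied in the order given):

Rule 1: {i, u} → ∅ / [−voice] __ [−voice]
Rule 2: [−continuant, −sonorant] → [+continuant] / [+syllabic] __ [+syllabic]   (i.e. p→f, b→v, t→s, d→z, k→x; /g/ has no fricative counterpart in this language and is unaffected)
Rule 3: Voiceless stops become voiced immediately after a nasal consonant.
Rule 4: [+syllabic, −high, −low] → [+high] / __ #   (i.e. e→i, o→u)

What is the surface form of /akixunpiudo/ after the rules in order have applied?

Rule 1 (high vowel syncope): /i/ is a high vowel flanked by voiceless consonants /k/ and /x/, so it deletes. /akixunpiudo/ → akxunpiudo.
Rule 2 (intervocalic spirantization): /d/ is a stop between vowels /u/ and /o/, so it spirantizes to the fricative [z]. /akxunpiudo/ → akxunpiuzo.
Rule 3 (post-nasal voicing): /p/ is a voiceless stop immediately after the nasal /n/, so it voices to [b]. /akxunpiuzo/ → akxunbiuzo.
Rule 4 (final vowel raising): /o/ is a mid vowel in word-final position, so it raises to [u]. /akxunbiuzo/ → akxunbiuzu.

akxunbiuzu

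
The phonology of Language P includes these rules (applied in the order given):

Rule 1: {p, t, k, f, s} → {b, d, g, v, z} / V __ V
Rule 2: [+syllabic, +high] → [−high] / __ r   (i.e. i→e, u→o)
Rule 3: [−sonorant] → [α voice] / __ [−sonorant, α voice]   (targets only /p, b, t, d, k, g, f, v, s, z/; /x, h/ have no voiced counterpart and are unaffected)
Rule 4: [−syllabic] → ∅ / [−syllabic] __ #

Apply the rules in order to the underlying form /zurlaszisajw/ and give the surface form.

zorlazzizaj

Rule 1 (intervocalic voicing): /s/ is a voiceless obstruent between vowels /i/ and /a/, so it voices to [z]. /zurlaszisajw/ → zurlaszizajw.
Rule 2 (pre-rhotic lowering): /u/ is a high vowel immediately before /r/, so it lowers to [o]. /zurlaszizajw/ → zorlaszizajw.
Rule 3 (regressive voicing assimilation): /s/ precedes the voiced obstruent /z/, so it voices to [z] by assimilation. /zorlaszizajw/ → zorlazzizajw.
Rule 4 (final cluster simplification): /w/ is the second consonant of a word-final cluster /jw/, so it deletes. /zorlazzizajw/ → zorlazzizaj.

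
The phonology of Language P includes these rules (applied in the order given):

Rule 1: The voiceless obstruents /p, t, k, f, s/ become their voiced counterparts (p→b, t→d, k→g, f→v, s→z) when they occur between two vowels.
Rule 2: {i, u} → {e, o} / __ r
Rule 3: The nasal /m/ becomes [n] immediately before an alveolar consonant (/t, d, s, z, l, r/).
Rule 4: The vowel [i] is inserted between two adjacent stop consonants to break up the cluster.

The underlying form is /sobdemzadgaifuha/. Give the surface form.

Rule 1 (intervocalic voicing): /f/ is a voiceless obstruent between vowels /i/ and /u/, so it voices to [v]. /sobdemzadgaifuha/ → sobdemzadgaivuha.
Rule 2 (pre-rhotic lowering): no segment meets the environment; /sobdemzadgaivuha/ is unchanged.
Rule 3 (nasal place assimilation): /m/ precedes the alveolar consonant /z/, so it assimilates in place to [n]. /sobdemzadgaivuha/ → sobdenzadgaivuha.
Rule 4 (stop-cluster i-epenthesis): /b/ and /d/ form a stop–stop cluster, so [i] is inserted between them. /d/ and /g/ form a stop–stop cluster, so [i] is inserted between them. /sobdenzadgaivuha/ → sobidenzadigaivuha.

sobidenzadigaivuha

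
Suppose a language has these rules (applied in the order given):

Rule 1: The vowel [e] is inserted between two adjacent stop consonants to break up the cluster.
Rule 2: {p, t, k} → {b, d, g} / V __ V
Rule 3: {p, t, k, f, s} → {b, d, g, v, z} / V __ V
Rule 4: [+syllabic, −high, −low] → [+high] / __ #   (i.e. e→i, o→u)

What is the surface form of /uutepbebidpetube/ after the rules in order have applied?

Rule 1 (stop-cluster e-epenthesis): /p/ and /b/ form a stop–stop cluster, so [e] is inserted between them. /d/ and /p/ form a stop–stop cluster, so [e] is inserted between them. /uutepbebidpetube/ → uutepebebidepetube.
Rule 2 (intervocalic voicing): /t/ is a voiceless stop between vowels /u/ and /e/, so it voices to [d]. /p/ is a voiceless stop between vowels /e/ and /e/, so it voices to [b]. /p/ is a voiceless stop between vowels /e/ and /e/, so it voices to [b]. /t/ is a voiceless stop between vowels /e/ and /u/, so it voices to [d]. /uutepebebidepetube/ → uudebebebidebedube.
Rule 3 (intervocalic voicing): no segment meets the environment; /uudebebebidebedube/ is unchanged.
Rule 4 (final vowel raising): /e/ is a mid vowel in word-final position, so it raises to [i]. /uudebebebidebedube/ → uudebebebidebedubi.

uudebebebidebedubi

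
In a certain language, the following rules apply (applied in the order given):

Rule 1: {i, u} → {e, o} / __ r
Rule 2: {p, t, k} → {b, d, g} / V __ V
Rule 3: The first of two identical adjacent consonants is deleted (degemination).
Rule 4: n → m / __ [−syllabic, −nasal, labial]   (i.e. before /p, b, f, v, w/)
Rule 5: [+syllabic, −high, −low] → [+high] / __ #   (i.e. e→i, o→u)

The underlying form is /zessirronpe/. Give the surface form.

zeserompi

Rule 1 (pre-rhotic lowering): /i/ is a high vowel immediately before /r/, so it lowers to [e]. /zessirronpe/ → zesserronpe.
Rule 2 (intervocalic voicing): no segment meets the environment; /zesserronpe/ is unchanged.
Rule 3 (degemination): /ss/ is a geminate; the first /s/ deletes. /rr/ is a geminate; the first /r/ deletes. /zesserronpe/ → zeseronpe.
Rule 4 (nasal place assimilation): /n/ precedes the labial consonant /p/, so it assimilates in place to [m]. /zeseronpe/ → zeserompe.
Rule 5 (final vowel raising): /e/ is a mid vowel in word-final position, so it raises to [i]. /zeserompe/ → zeserompi.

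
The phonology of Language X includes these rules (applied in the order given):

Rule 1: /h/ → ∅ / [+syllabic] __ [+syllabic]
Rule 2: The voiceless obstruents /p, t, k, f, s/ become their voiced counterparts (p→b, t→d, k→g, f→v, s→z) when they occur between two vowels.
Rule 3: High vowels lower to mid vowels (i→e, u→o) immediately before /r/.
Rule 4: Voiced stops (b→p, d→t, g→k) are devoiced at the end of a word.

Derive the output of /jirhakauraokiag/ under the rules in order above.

Rule 1 (intervocalic h-deletion): no segment meets the environment; /jirhakauraokiag/ is unchanged.
Rule 2 (intervocalic voicing): /k/ is a voiceless obstruent between vowels /a/ and /a/, so it voices to [g]. /k/ is a voiceless obstruent between vowels /o/ and /i/, so it voices to [g]. /jirhakauraokiag/ → jirhagauraogiag.
Rule 3 (pre-rhotic lowering): /i/ is a high vowel immediately before /r/, so it lowers to [e]. /u/ is a high vowel immediately before /r/, so it lowers to [o]. /jirhagauraogiag/ → jerhagaoraogiag.
Rule 4 (final devoicing): /g/ is a voiced stop in word-final position, so it devoices to [k]. /jerhagaoraogiag/ → jerhagaoraogiak.

jerhagaoraogiak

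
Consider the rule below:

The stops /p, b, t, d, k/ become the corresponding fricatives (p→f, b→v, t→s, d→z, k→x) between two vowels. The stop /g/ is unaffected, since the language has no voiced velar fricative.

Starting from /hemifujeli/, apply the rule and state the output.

No segment of /hemifujeli/ meets the structural description of the rule, so the form surfaces unchanged.

hemifujeli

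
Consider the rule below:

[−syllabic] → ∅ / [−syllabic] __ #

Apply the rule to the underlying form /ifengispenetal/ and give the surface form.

No segment of /ifengispenetal/ meets the structural description of the rule, so the form surfaces unchanged.

ifengispenetal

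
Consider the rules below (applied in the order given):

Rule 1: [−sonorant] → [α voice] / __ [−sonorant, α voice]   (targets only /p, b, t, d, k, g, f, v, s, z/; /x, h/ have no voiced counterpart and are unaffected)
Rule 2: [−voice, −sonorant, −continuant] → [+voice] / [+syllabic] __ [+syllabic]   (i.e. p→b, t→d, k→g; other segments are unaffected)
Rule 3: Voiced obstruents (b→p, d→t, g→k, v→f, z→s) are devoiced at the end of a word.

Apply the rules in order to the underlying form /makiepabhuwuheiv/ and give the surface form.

magiebaphuwuheif

Rule 1 (regressive voicing assimilation): /b/ precedes the voiceless obstruent /h/, so it devoices to [p] by assimilation. /makiepabhuwuheiv/ → makiepaphuwuheiv.
Rule 2 (intervocalic voicing): /k/ is a voiceless stop between vowels /a/ and /i/, so it voices to [g]. /p/ is a voiceless stop between vowels /e/ and /a/, so it voices to [b]. /makiepaphuwuheiv/ → magiebaphuwuheiv.
Rule 3 (final devoicing): /v/ is a voiced obstruent in word-final position, so it devoices to [f]. /magiebaphuwuheiv/ → magiebaphuwuheif.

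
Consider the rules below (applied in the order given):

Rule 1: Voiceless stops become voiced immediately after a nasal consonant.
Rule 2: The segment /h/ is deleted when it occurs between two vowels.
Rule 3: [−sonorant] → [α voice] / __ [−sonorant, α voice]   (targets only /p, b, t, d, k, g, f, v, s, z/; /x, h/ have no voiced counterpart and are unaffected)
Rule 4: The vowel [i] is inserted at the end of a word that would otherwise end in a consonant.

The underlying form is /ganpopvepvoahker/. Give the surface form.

ganbobvebvoahkeri

Rule 1 (post-nasal voicing): /p/ is a voiceless stop immediately after the nasal /n/, so it voices to [b]. /ganpopvepvoahker/ → ganbopvepvoahker.
Rule 2 (intervocalic h-deletion): no segment meets the environment; /ganbopvepvoahker/ is unchanged.
Rule 3 (regressive voicing assimilation): /p/ precedes the voiced obstruent /v/, so it voices to [b] by assimilation. /p/ precedes the voiced obstruent /v/, so it voices to [b] by assimilation. /ganbopvepvoahker/ → ganbobvebvoahker.
Rule 4 (final i-epenthesis): the form ends in the consonant /r/, so [i] is inserted word-finally. /ganbobvebvoahker/ → ganbobvebvoahkeri.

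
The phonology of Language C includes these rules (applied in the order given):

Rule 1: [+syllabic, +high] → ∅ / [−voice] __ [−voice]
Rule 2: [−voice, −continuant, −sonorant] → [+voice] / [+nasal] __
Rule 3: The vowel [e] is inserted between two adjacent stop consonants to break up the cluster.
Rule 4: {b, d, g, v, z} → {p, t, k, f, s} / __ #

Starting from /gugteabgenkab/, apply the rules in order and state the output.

gugeteabegengap

Rule 1 (high vowel syncope): no segment meets the environment; /gugteabgenkab/ is unchanged.
Rule 2 (post-nasal voicing): /k/ is a voiceless stop immediately after the nasal /n/, so it voices to [g]. /gugteabgenkab/ → gugteabgengab.
Rule 3 (stop-cluster e-epenthesis): /g/ and /t/ form a stop–stop cluster, so [e] is inserted between them. /b/ and /g/ form a stop–stop cluster, so [e] is inserted between them. /gugteabgengab/ → gugeteabegengab.
Rule 4 (final devoicing): /b/ is a voiced obstruent in word-final position, so it devoices to [p]. /gugeteabegengab/ → gugeteabegengap.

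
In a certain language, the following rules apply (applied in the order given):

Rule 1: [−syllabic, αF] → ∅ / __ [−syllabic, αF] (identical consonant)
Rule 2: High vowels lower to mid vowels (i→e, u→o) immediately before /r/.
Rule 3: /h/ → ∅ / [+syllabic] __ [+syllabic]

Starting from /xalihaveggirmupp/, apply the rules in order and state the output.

xaliavegermup

Rule 1 (degemination): /gg/ is a geminate; the first /g/ deletes. /pp/ is a geminate; the first /p/ deletes. /xalihaveggirmupp/ → xalihavegirmup.
Rule 2 (pre-rhotic lowering): /i/ is a high vowel immediately before /r/, so it lowers to [e]. /xalihavegirmup/ → xalihavegermup.
Rule 3 (intervocalic h-deletion): /h/ occurs between vowels /i/ and /a/, so it deletes. /xalihavegermup/ → xaliavegermup.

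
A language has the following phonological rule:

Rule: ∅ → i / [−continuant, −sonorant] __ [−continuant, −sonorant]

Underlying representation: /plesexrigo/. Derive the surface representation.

plesexrigo

No segment of /plesexrigo/ meets the structural description of the rule, so the form surfaces unchanged.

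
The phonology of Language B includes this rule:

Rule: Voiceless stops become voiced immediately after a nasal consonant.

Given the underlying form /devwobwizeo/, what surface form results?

No segment of /devwobwizeo/ meets the structural description of the rule, so the form surfaces unchanged.

devwobwizeo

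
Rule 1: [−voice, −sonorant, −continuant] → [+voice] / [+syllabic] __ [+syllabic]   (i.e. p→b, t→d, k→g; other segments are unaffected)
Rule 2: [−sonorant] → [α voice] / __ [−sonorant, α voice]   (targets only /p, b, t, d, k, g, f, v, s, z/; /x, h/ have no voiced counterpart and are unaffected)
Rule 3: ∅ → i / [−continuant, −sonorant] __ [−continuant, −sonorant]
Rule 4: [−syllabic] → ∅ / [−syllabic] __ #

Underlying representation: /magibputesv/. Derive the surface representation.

Rule 1 (intervocalic voicing): /t/ is a voiceless stop between vowels /u/ and /e/, so it voices to [d]. /magibputesv/ → magibpudesv.
Rule 2 (regressive voicing assimilation): /b/ precedes the voiceless obstruent /p/, so it devoices to [p] by assimilation. /s/ precedes the voiced obstruent /v/, so it voices to [z] by assimilation. /magibpudesv/ → magippudezv.
Rule 3 (stop-cluster i-epenthesis): /p/ and /p/ form a stop–stop cluster, so [i] is inserted between them. /magippudezv/ → magipipudezv.
Rule 4 (final cluster simplification): /v/ is the second consonant of a word-final cluster /zv/, so it deletes. /magipipudezv/ → magipipudez.

magipipudez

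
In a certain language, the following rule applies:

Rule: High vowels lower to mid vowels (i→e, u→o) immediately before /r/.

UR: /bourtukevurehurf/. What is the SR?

Scanning /bourtukevurehurf/: /u/ is a high vowel immediately before /r/, so it lowers to [o]; /u/ at position 6 is not in the conditioning environment; /u/ is a high vowel immediately before /r/, so it lowers to [o]; /u/ is a high vowel immediately before /r/, so it lowers to [o].
Result: [boortukevorehorf].

boortukevorehorf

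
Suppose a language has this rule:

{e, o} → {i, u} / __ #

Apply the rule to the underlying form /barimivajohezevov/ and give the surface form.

barimivajohezevov

No segment of /barimivajohezevov/ meets the structural description of the rule, so the form surfaces unchanged.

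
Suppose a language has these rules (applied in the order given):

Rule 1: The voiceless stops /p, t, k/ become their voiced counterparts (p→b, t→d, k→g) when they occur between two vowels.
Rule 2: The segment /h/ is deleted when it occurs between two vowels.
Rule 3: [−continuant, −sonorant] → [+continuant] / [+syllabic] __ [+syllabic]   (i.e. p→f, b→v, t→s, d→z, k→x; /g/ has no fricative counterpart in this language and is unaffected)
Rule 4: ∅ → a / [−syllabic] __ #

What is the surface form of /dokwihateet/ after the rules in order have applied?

Rule 1 (intervocalic voicing): /t/ is a voiceless stop between vowels /a/ and /e/, so it voices to [d]. /dokwihateet/ → dokwihadeet.
Rule 2 (intervocalic h-deletion): /h/ occurs between vowels /i/ and /a/, so it deletes. /dokwihadeet/ → dokwiadeet.
Rule 3 (intervocalic spirantization): /d/ is a stop between vowels /a/ and /e/, so it spirantizes to the fricative [z]. /dokwiadeet/ → dokwiazeet.
Rule 4 (final a-epenthesis): the form ends in the consonant /t/, so [a] is inserted word-finally. /dokwiazeet/ → dokwiazeeta.

dokwiazeeta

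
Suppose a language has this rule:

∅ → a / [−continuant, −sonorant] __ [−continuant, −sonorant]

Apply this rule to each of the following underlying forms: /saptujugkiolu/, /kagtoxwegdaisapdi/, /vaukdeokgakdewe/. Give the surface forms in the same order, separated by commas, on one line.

sapatujugakiolu, kagatoxwegadaisapadi, vaukadeokagakadewe

/saptujugkiolu/: /p/ and /t/ form a stop–stop cluster, so [a] is inserted between them. /g/ and /k/ form a stop–stop cluster, so [a] is inserted between them. → [sapatujugakiolu].
/kagtoxwegdaisapdi/: /g/ and /t/ form a stop–stop cluster, so [a] is inserted between them. /g/ and /d/ form a stop–stop cluster, so [a] is inserted between them. /p/ and /d/ form a stop–stop cluster, so [a] is inserted between them. → [kagatoxwegadaisapadi].
/vaukdeokgakdewe/: /k/ and /d/ form a stop–stop cluster, so [a] is inserted between them. /k/ and /g/ form a stop–stop cluster, so [a] is inserted between them. /k/ and /d/ form a stop–stop cluster, so [a] is inserted between them. → [vaukadeokagakadewe].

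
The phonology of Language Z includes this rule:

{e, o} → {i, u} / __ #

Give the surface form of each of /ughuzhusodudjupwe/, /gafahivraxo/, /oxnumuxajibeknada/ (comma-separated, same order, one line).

/ughuzhusodudjupwe/: /e/ is a mid vowel in word-final position, so it raises to [i]. → [ughuzhusodudjupwi].
/gafahivraxo/: /o/ is a mid vowel in word-final position, so it raises to [u]. → [gafahivraxu].
/oxnumuxajibeknada/: the rule's environment is not met; surfaces unchanged as [oxnumuxajibeknada].

ughuzhusodudjupwi, gafahivraxu, oxnumuxajibeknada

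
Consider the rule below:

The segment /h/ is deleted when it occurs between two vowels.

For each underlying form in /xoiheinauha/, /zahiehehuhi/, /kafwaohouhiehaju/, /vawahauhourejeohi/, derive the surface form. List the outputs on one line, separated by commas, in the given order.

/xoiheinauha/: /h/ occurs between vowels /i/ and /e/, so it deletes. /h/ occurs between vowels /u/ and /a/, so it deletes. → [xoieinaua].
/zahiehehuhi/: /h/ occurs between vowels /a/ and /i/, so it deletes. /h/ occurs between vowels /e/ and /e/, so it deletes. /h/ occurs between vowels /e/ and /u/, so it deletes. /h/ occurs between vowels /u/ and /i/, so it deletes. → [zaieeui].
/kafwaohouhiehaju/: /h/ occurs between vowels /o/ and /o/, so it deletes. /h/ occurs between vowels /u/ and /i/, so it deletes. /h/ occurs between vowels /e/ and /a/, so it deletes. → [kafwaoouieaju].
/vawahauhourejeohi/: /h/ occurs between vowels /a/ and /a/, so it deletes. /h/ occurs between vowels /u/ and /o/, so it deletes. /h/ occurs between vowels /o/ and /i/, so it deletes. → [vawaauourejeoi].

xoieinaua, zaieeui, kafwaoouieaju, vawaauourejeoi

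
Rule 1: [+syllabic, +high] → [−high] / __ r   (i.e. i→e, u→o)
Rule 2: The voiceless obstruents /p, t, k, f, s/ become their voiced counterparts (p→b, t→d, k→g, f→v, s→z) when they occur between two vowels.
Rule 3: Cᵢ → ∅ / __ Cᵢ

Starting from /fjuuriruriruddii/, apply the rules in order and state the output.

Rule 1 (pre-rhotic lowering): /u/ is a high vowel immediately before /r/, so it lowers to [o]. /i/ is a high vowel immediately before /r/, so it lowers to [e]. /u/ is a high vowel immediately before /r/, so it lowers to [o]. /i/ is a high vowel immediately before /r/, so it lowers to [e]. /fjuuriruriruddii/ → fjuoreroreruddii.
Rule 2 (intervocalic voicing): no segment meets the environment; /fjuoreroreruddii/ is unchanged.
Rule 3 (degemination): /dd/ is a geminate; the first /d/ deletes. /fjuoreroreruddii/ → fjuorerorerudii.

fjuorerorerudii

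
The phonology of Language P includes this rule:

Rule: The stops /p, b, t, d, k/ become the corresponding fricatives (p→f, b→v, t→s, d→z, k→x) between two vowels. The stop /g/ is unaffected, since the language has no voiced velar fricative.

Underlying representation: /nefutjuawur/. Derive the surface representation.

No segment of /nefutjuawur/ meets the structural description of the rule, so the form surfaces unchanged.

nefutjuawur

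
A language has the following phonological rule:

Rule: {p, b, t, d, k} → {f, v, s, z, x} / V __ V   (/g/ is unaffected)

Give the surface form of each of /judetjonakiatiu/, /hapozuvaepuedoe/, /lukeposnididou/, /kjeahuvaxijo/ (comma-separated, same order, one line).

juzetjonaxiasiu, hafozuvaefuezoe, luxefosnizizou, kjeahuvaxijo

/judetjonakiatiu/: /d/ is a stop between vowels /u/ and /e/, so it spirantizes to the fricative [z]. /k/ is a stop between vowels /a/ and /i/, so it spirantizes to the fricative [x]. /t/ is a stop between vowels /a/ and /i/, so it spirantizes to the fricative [s]. → [juzetjonaxiasiu].
/hapozuvaepuedoe/: /p/ is a stop between vowels /a/ and /o/, so it spirantizes to the fricative [f]. /p/ is a stop between vowels /e/ and /u/, so it spirantizes to the fricative [f]. /d/ is a stop between vowels /e/ and /o/, so it spirantizes to the fricative [z]. → [hafozuvaefuezoe].
/lukeposnididou/: /k/ is a stop between vowels /u/ and /e/, so it spirantizes to the fricative [x]. /p/ is a stop between vowels /e/ and /o/, so it spirantizes to the fricative [f]. /d/ is a stop between vowels /i/ and /i/, so it spirantizes to the fricative [z]. /d/ is a stop between vowels /i/ and /o/, so it spirantizes to the fricative [z]. → [luxefosnizizou].
/kjeahuvaxijo/: the rule's environment is not met; surfaces unchanged as [kjeahuvaxijo].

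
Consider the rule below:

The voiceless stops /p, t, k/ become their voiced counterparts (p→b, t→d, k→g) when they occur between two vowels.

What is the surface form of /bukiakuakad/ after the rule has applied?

/k/ is a voiceless stop between vowels /u/ and /i/, so it voices to [g].
/k/ is a voiceless stop between vowels /a/ and /u/, so it voices to [g].
/k/ is a voiceless stop between vowels /a/ and /a/, so it voices to [g].
Surface form: [bugiaguagad].

bugiaguagad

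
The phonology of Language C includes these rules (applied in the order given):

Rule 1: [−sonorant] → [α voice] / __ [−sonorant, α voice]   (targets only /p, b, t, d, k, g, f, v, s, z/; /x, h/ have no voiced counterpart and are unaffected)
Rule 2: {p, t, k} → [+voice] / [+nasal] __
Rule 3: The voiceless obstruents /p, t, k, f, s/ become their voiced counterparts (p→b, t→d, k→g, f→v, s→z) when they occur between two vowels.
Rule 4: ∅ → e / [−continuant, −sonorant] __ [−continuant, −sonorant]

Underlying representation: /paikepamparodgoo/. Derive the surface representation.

Rule 1 (regressive voicing assimilation): no segment meets the environment; /paikepamparodgoo/ is unchanged.
Rule 2 (post-nasal voicing): /p/ is a voiceless stop immediately after the nasal /m/, so it voices to [b]. /paikepamparodgoo/ → paikepambarodgoo.
Rule 3 (intervocalic voicing): /k/ is a voiceless obstruent between vowels /i/ and /e/, so it voices to [g]. /p/ is a voiceless obstruent between vowels /e/ and /a/, so it voices to [b]. /paikepambarodgoo/ → paigebambarodgoo.
Rule 4 (stop-cluster e-epenthesis): /d/ and /g/ form a stop–stop cluster, so [e] is inserted between them. /paigebambarodgoo/ → paigebambarodegoo.

paigebambarodegoo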